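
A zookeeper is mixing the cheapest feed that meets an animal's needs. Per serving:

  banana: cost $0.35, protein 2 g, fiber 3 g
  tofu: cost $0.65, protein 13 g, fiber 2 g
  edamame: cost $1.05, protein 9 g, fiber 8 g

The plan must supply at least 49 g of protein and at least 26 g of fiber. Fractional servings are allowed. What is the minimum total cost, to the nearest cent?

At the optimum either one food covers both requirements or two foods hit both targets exactly; no other combination can be cheaper.
banana only: max(49/2, 26/3) = 24.5 servings → $8.57.
tofu only: max(49/13, 26/2) = 13 servings → $8.45.
edamame only: max(49/9, 26/8) = 5.444 servings → $5.72.
banana + tofu with both tight: 6.857 servings and 2.714 servings → $4.16.
banana + edamame: the both-tight solution has a negative serving — not a feasible corner.
tofu + edamame with both tight: 1.837 servings and 2.791 servings → $4.12.
Cheapest feasible corner: $4.12.

$4.12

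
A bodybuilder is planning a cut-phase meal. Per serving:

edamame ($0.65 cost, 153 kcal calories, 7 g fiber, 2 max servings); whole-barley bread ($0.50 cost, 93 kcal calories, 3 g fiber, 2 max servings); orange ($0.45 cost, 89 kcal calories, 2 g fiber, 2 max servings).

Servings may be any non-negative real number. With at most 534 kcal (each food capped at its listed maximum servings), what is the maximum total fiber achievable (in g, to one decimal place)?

Fiber per kcal: edamame 0.04575, whole-barley bread 0.03226, orange 0.02247.
Take 2 servings of edamame: uses 306 kcal, +14.0 g fiber (running total 14.0 g).
Take 2 servings of whole-barley bread: uses 186 kcal, +6.0 g fiber (running total 20.0 g).
Take 0.4719 servings of orange: uses 42 kcal, +0.9 g fiber (running total 20.9 g).
Filling greedily by fiber-per-kcal is optimal for one linear limit, giving 20.9 g.

20.9 g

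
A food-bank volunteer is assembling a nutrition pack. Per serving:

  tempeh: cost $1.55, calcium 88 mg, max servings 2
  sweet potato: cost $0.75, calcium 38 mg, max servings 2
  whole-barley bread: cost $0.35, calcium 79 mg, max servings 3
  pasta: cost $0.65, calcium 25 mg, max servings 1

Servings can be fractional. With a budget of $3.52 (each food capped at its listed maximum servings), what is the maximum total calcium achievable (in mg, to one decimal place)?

Calcium per dollar: whole-barley bread 225.7, tempeh 56.77, sweet potato 50.67, pasta 38.46.
Take 3 servings of whole-barley bread: spends $1.05, +237.0 mg calcium (running total 237.0 mg).
Take 1.594 servings of tempeh: spends $2.47, +140.2 mg calcium (running total 377.2 mg).
Greedy by best ratio exhausts the cost allowance optimally: 377.2 mg.

377.2 mg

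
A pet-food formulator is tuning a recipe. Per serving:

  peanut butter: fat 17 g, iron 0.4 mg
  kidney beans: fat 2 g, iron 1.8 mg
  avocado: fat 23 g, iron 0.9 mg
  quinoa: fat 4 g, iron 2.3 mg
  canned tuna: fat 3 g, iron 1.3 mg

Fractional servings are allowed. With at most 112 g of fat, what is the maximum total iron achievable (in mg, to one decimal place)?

100.8 mg

Iron per g fat: kidney beans 0.9, quinoa 0.575, canned tuna 0.4333, avocado 0.03913, peanut butter 0.02353.
With no serving limits, spend the whole fat allowance on kidney beans: 112 g / 2 g × 1.8 mg = 100.8 mg.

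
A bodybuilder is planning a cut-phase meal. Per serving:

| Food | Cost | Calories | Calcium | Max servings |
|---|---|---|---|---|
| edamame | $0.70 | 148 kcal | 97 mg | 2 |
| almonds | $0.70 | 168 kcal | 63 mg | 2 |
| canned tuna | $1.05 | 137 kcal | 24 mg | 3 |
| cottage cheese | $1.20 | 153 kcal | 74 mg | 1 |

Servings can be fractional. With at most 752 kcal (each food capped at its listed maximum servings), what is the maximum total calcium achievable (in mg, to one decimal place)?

Calcium per kcal: edamame 0.6554, cottage cheese 0.4837, almonds 0.375, canned tuna 0.1752.
Take 2 servings of edamame: uses 296 kcal, +194.0 mg calcium (running total 194.0 mg).
Take 1 serving of cottage cheese: uses 153 kcal, +74.0 mg calcium (running total 268.0 mg).
Take 1.804 servings of almonds: uses 303 kcal, +113.6 mg calcium (running total 381.6 mg).
Greedy by best ratio exhausts the calories allowance optimally: 381.6 mg.

381.6 mg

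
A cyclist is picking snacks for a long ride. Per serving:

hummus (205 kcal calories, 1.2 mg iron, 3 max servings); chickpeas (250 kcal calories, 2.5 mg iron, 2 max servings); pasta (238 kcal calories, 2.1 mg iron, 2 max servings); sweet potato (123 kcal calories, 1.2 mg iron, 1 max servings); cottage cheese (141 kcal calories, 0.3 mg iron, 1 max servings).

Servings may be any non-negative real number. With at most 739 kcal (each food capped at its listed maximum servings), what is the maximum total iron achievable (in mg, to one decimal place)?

Iron per kcal: chickpeas 0.01, sweet potato 0.009756, pasta 0.008824, hummus 0.005854, cottage cheese 0.002128.
Take 2 servings of chickpeas: uses 500 kcal, +5.0 mg iron (running total 5.0 mg).
Take 1 serving of sweet potato: uses 123 kcal, +1.2 mg iron (running total 6.2 mg).
Take 0.4874 servings of pasta: uses 116 kcal, +1.0 mg iron (running total 7.2 mg).
Filling greedily by iron-per-kcal is optimal for one linear limit, giving 7.2 mg.

7.2 mg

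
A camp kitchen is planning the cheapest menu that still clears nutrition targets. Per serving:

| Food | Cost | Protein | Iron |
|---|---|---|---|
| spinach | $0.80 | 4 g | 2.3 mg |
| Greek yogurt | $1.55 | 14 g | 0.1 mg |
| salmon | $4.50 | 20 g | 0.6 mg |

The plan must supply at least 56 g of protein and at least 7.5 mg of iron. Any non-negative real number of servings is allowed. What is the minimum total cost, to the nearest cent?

$7.32

Minimising a linear cost over {protein ≥ 56, iron ≥ 7.5, servings ≥ 0} — the optimum is at a vertex, using one or two foods.
spinach only: max(56/4, 7.5/2.3) = 14 servings → $11.20.
Greek yogurt only: max(56/14, 7.5/0.1) = 75 servings → $116.25.
salmon only: max(56/20, 7.5/0.6) = 12.5 servings → $56.25.
spinach + Greek yogurt with both tight: 3.126 servings and 3.107 servings → $7.32.
spinach + salmon with both tight: 2.67 servings and 2.266 servings → $12.33.
Greek yogurt + salmon with both targets exact would need a negative amount; discard.
Cheapest feasible corner: $7.32.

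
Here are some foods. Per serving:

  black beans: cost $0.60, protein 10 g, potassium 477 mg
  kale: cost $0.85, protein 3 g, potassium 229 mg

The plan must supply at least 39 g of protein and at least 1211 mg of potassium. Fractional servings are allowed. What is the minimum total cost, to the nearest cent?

Minimising a linear cost over {protein ≥ 39, potassium ≥ 1211, servings ≥ 0} — the optimum is at a vertex, using one or two foods.
black beans only: max(39/10, 1211/477) = 3.9 servings → $2.34.
kale only: max(39/3, 1211/229) = 13 servings → $11.05.
black beans + kale: the both-tight solution has a negative serving — not a feasible corner.
Cheapest feasible corner: $2.34.

$2.34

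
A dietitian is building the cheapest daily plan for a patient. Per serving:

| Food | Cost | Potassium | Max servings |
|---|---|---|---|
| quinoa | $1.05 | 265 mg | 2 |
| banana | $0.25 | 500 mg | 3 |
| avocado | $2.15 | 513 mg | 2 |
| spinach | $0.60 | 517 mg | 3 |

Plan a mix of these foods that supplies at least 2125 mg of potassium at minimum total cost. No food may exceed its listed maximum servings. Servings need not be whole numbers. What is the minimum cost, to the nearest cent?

Cost per mg of potassium: banana $0.0005, spinach $0.0012, quinoa $0.0040, avocado $0.0042.
Take 3 servings of banana: +1500.0 mg potassium for $0.75 (total $0.75, still need 625.0 mg).
Take 1.209 servings of spinach: +625.0 mg potassium for $0.73 (total $1.48, still need 0.0 mg).
Filling from the cheapest source first is optimal under one linear minimum: $1.48.

$1.48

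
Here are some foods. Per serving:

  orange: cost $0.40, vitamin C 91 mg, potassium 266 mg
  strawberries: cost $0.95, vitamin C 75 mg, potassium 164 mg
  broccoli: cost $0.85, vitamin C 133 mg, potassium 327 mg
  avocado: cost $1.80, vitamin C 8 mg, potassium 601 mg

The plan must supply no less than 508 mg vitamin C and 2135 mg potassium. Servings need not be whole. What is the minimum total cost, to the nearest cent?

$3.21

A basic optimal solution has at most two foods positive. Try each food alone and each pair with both targets met exactly.
orange only: max(508/91, 2135/266) = 8.026 servings → $3.21.
strawberries only: max(508/75, 2135/164) = 13.02 servings → $12.37.
broccoli only: max(508/133, 2135/327) = 6.529 servings → $5.55.
avocado only: max(508/8, 2135/601) = 63.5 servings → $114.30.
orange + strawberries with both targets exact would need a negative amount; discard.
orange + broccoli: the both-tight solution has a negative serving — not a feasible corner.
orange + avocado with both tight: 5.483 servings and 1.125 servings → $4.22.
strawberries + broccoli: the both-tight solution has a negative serving — not a feasible corner.
strawberries + avocado with both tight: 6.586 servings and 1.755 servings → $9.42.
broccoli + avocado with both tight: 3.728 servings and 1.524 servings → $5.91.
Cheapest feasible corner: $3.21.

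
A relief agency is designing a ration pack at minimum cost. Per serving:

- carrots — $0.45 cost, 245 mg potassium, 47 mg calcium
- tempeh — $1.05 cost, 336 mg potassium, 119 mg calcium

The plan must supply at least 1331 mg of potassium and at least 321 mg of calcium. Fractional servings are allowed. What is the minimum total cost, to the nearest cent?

At the optimum either one food covers both requirements or two foods hit both targets exactly; no other combination can be cheaper.
carrots only: max(1331/245, 321/47) = 6.83 servings → $3.07.
tempeh only: max(1331/336, 321/119) = 3.961 servings → $4.16.
carrots + tempeh with both tight: 3.782 servings and 1.204 servings → $2.97.
Cheapest feasible corner: $2.97.

$2.97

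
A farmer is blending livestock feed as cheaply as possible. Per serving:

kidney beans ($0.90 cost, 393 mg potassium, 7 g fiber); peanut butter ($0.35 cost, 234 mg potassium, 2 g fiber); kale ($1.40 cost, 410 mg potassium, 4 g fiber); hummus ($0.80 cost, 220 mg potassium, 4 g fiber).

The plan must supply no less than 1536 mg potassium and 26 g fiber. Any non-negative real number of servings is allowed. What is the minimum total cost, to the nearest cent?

$3.40

Compare the cost at each extreme point of the feasible region.
kidney beans only: max(1536/393, 26/7) = 3.908 servings → $3.52.
peanut butter only: max(1536/234, 26/2) = 13 servings → $4.55.
kale only: max(1536/410, 26/4) = 6.5 servings → $9.10.
hummus only: max(1536/220, 26/4) = 6.982 servings → $5.59.
kidney beans + peanut butter with both tight: 3.535 servings and 0.6268 servings → $3.40.
kidney beans + kale with both tight: 3.479 servings and 0.4114 servings → $3.71.
kidney beans + hummus with both targets exact would need a negative amount; discard.
peanut butter + kale: the both-tight solution has a negative serving — not a feasible corner.
peanut butter + hummus with both tight: 0.8548 servings and 6.073 servings → $5.16.
kale + hummus with both tight: 0.5579 servings and 5.942 servings → $5.53.
The minimum over all feasible corners is $3.40.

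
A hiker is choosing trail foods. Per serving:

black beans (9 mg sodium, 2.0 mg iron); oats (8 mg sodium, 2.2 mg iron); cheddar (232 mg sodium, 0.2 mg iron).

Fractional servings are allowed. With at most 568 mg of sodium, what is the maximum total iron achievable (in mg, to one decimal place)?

Iron per mg sodium: oats 0.275, black beans 0.2222, cheddar 0.0008621.
With no serving limits, spend the whole sodium allowance on oats: 568 mg / 8 mg × 2.2 mg = 156.2 mg.

156.2 mg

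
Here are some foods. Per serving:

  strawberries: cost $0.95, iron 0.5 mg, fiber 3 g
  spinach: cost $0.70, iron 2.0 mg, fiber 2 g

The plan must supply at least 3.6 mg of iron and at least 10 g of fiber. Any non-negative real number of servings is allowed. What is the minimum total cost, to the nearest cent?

$3.24

strawberries only: max(3.6/0.5, 10/3) = 7.2 servings → $6.84.
spinach only: max(3.6/2.0, 10/2) = 5 servings → $3.50.
strawberries + spinach with both tight: 2.56 servings and 1.16 servings → $3.24.
So the least-cost plan costs $3.24.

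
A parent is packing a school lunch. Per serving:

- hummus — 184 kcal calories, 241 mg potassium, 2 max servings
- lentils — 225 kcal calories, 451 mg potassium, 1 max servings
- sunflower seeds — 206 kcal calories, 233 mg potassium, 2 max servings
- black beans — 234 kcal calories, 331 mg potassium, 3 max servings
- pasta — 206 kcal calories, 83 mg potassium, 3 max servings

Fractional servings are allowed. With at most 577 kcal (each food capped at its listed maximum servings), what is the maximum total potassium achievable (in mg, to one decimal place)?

Potassium per kcal: lentils 2.004, black beans 1.415, hummus 1.31, sunflower seeds 1.131, pasta 0.4029.
Take 1 serving of lentils: uses 225 kcal, +451.0 mg potassium (running total 451.0 mg).
Take 1.504 servings of black beans: uses 352 kcal, +497.9 mg potassium (running total 948.9 mg).
Greedy by best ratio exhausts the calories allowance optimally: 948.9 mg.

948.9 mg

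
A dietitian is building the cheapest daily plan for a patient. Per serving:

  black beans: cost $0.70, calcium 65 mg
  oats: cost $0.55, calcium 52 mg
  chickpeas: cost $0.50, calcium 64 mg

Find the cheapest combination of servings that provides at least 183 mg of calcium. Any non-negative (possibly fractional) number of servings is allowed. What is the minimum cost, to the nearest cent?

$1.43

Cost per mg of calcium: chickpeas $0.0078, oats $0.0106, black beans $0.0108.
With no serving limits, use only chickpeas: 183 mg / 64 mg = 2.859 servings × $0.50 = $1.43.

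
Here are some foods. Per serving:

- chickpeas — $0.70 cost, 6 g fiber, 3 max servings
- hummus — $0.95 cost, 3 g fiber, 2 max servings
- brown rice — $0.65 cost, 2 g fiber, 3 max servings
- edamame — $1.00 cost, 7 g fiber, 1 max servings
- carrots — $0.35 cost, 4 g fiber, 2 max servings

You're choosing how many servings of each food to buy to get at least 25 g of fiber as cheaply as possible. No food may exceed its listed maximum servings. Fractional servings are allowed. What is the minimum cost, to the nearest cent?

$2.68

Cost per g of fiber: carrots $0.0875, chickpeas $0.1167, edamame $0.1429, hummus $0.3167, brown rice $0.3250.
Take 2 servings of carrots: +8.0 g fiber for $0.70 (total $0.70, still need 17.0 g).
Take 2.833 servings of chickpeas: +17.0 g fiber for $1.98 (total $2.68, still need 0.0 g).
Greedy by cheapest-per-g is optimal for a single linear constraint, so the minimum cost is $2.68.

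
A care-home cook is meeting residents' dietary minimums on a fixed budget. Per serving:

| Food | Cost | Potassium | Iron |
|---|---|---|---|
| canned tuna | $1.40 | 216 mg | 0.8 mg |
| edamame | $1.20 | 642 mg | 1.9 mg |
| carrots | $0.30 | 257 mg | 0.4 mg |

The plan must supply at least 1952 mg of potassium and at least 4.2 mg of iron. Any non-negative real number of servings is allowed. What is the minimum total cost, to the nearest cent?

At the optimum either one food covers both requirements or two foods hit both targets exactly; no other combination can be cheaper.
canned tuna only: max(1952/216, 4.2/0.8) = 9.037 servings → $12.65.
edamame only: max(1952/642, 4.2/1.9) = 3.04 servings → $3.65.
carrots only: max(1952/257, 4.2/0.4) = 10.5 servings → $3.15.
canned tuna + edamame with both targets exact would need a negative amount; discard.
canned tuna + carrots with both tight: 2.505 servings and 5.49 servings → $5.15.
edamame + carrots with both tight: 1.29 servings and 4.373 servings → $2.86.
So the least-cost plan costs $2.86.

$2.86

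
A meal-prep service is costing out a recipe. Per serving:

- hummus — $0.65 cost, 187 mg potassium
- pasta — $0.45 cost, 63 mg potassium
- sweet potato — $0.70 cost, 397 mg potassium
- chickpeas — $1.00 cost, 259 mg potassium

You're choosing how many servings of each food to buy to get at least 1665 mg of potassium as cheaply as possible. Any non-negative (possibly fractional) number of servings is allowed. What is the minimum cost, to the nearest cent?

$2.94

Cost per mg of potassium: sweet potato $0.0018, hummus $0.0035, chickpeas $0.0039, pasta $0.0071.
With no serving limits, use only sweet potato: 1665 mg / 397 mg = 4.194 servings × $0.70 = $2.94.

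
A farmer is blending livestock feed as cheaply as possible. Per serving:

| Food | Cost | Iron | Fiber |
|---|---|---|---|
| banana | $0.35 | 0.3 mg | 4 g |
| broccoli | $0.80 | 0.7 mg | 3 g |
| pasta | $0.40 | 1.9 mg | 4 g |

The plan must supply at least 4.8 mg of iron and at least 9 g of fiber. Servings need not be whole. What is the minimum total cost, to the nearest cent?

An LP optimum is at a vertex; with two nutrient constraints at most two foods are used. Check each candidate.
banana only: max(4.8/0.3, 9/4) = 16 servings → $5.60.
broccoli only: max(4.8/0.7, 9/3) = 6.857 servings → $5.49.
pasta only: max(4.8/1.9, 9/4) = 2.526 servings → $1.01.
banana + broccoli: the both-tight solution has a negative serving — not a feasible corner.
banana + pasta: the both-tight solution has a negative serving — not a feasible corner.
broccoli + pasta: the both-tight solution has a negative serving — not a feasible corner.
So the least-cost plan costs $1.01.

$1.01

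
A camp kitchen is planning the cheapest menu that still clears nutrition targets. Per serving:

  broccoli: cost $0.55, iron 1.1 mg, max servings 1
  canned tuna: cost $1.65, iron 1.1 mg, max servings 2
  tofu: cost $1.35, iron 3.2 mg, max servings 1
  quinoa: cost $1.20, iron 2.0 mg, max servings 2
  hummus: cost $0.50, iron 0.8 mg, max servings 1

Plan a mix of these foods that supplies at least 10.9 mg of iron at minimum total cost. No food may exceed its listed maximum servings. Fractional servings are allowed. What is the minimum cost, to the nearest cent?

$7.50

Cost per mg of iron: tofu $0.4219, broccoli $0.5000, quinoa $0.6000, hummus $0.6250, canned tuna $1.5000.
Take 1 serving of tofu: +3.2 mg iron for $1.35 (total $1.35, still need 7.7 mg).
Take 1 serving of broccoli: +1.1 mg iron for $0.55 (total $1.90, still need 6.6 mg).
Take 2 servings of quinoa: +4.0 mg iron for $2.40 (total $4.30, still need 2.6 mg).
Take 1 serving of hummus: +0.8 mg iron for $0.50 (total $4.80, still need 1.8 mg).
Take 1.636 servings of canned tuna: +1.8 mg iron for $2.70 (total $7.50, still need 0.0 mg).
Greedy by cheapest-per-mg is optimal for a single linear constraint, so the minimum cost is $7.50.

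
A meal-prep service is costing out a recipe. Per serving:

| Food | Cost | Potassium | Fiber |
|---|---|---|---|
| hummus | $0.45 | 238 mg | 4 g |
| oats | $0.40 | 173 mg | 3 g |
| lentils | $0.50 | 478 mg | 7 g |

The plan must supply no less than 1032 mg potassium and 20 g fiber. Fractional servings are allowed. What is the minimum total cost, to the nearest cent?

Check every corner: each single food scaled to meet both minima, and each pair solved so both constraints bind.
hummus only: max(1032/238, 20/4) = 5 servings → $2.25.
oats only: max(1032/173, 20/3) = 6.667 servings → $2.67.
lentils only: max(1032/478, 20/7) = 2.857 servings → $1.43.
hummus + oats: the both-tight solution has a negative serving — not a feasible corner.
hummus + lentils: intersection lies outside the first quadrant.
oats + lentils: the both-tight solution has a negative serving — not a feasible corner.
So the least-cost plan costs $1.43.

$1.43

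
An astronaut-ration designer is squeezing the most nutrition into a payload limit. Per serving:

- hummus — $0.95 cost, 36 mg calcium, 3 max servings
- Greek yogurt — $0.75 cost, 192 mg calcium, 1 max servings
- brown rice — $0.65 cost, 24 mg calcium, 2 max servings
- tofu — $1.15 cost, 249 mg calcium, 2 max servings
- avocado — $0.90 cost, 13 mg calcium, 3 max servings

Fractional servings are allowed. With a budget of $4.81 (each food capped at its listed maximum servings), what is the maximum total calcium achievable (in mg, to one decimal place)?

Calcium per dollar: Greek yogurt 256, tofu 216.5, hummus 37.89, brown rice 36.92, avocado 14.44.
Take 1 serving of Greek yogurt: spends $0.75, +192.0 mg calcium (running total 192.0 mg).
Take 2 servings of tofu: spends $2.30, +498.0 mg calcium (running total 690.0 mg).
Take 1.853 servings of hummus: spends $1.76, +66.7 mg calcium (running total 756.7 mg).
Greedy by best ratio exhausts the cost allowance optimally: 756.7 mg.

756.7 mg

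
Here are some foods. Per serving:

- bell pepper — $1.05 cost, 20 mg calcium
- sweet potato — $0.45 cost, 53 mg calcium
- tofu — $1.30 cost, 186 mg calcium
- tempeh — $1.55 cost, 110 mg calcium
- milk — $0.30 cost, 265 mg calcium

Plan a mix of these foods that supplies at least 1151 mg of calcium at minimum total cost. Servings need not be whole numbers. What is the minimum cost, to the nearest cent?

Cost per mg of calcium: milk $0.0011, tofu $0.0070, sweet potato $0.0085, tempeh $0.0141, bell pepper $0.0525.
With no serving limits, use only milk: 1151 mg / 265 mg = 4.343 servings × $0.30 = $1.30.

$1.30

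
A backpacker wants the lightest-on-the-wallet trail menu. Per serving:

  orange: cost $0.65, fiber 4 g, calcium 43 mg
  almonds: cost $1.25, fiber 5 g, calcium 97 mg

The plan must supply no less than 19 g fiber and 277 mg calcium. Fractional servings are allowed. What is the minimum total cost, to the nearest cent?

Minimising a linear cost over {fiber ≥ 19, calcium ≥ 277, servings ≥ 0} — the optimum is at a vertex, using one or two foods.
orange only: max(19/4, 277/43) = 6.442 servings → $4.19.
almonds only: max(19/5, 277/97) = 3.8 servings → $4.75.
orange + almonds with both tight: 2.647 servings and 1.682 servings → $3.82.
The minimum over all feasible corners is $3.82.

$3.82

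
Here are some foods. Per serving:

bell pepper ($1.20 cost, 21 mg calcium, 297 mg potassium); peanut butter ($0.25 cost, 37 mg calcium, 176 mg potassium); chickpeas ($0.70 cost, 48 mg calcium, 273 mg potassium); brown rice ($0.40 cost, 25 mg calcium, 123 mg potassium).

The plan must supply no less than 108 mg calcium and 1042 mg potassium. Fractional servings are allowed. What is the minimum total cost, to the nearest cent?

$1.48

A basic optimal solution has at most two foods positive. Try each food alone and each pair with both targets met exactly.
bell pepper only: max(108/21, 1042/297) = 5.143 servings → $6.17.
peanut butter only: max(108/37, 1042/176) = 5.92 servings → $1.48.
chickpeas only: max(108/48, 1042/273) = 3.817 servings → $2.67.
brown rice only: max(108/25, 1042/123) = 8.472 servings → $3.39.
bell pepper + peanut butter with both tight: 2.68 servings and 1.398 servings → $3.57.
bell pepper + chickpeas with both tight: 2.409 servings and 1.196 servings → $3.73.
bell pepper + brown rice with both tight: 2.637 servings and 2.105 servings → $4.01.
peanut butter + chickpeas with both targets exact would need a negative amount; discard.
peanut butter + brown rice: the both-tight solution has a negative serving — not a feasible corner.
chickpeas + brown rice with both targets exact would need a negative amount; discard.
So the least-cost plan costs $1.48.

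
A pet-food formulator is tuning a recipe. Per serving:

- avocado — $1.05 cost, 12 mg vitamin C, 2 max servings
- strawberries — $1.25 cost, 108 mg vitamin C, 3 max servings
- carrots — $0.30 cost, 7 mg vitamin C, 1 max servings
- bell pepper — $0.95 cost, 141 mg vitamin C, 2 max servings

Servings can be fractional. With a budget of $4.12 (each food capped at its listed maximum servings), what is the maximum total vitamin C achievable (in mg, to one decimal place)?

Vitamin C per dollar: bell pepper 148.4, strawberries 86.4, carrots 23.33, avocado 11.43.
Take 2 servings of bell pepper: spends $1.90, +282.0 mg vitamin C (running total 282.0 mg).
Take 1.776 servings of strawberries: spends $2.22, +191.8 mg vitamin C (running total 473.8 mg).
Greedy by best ratio exhausts the cost allowance optimally: 473.8 mg.

473.8 mg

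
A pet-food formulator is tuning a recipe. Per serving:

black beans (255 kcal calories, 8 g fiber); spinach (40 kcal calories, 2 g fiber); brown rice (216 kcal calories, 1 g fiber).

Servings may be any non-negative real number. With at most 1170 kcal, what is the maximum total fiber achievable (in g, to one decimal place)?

Fiber per kcal: spinach 0.05, black beans 0.03137, brown rice 0.00463.
With no serving limits, spend the whole calories allowance on spinach: 1170 kcal / 40 kcal × 2 g = 58.5 g.

58.5 g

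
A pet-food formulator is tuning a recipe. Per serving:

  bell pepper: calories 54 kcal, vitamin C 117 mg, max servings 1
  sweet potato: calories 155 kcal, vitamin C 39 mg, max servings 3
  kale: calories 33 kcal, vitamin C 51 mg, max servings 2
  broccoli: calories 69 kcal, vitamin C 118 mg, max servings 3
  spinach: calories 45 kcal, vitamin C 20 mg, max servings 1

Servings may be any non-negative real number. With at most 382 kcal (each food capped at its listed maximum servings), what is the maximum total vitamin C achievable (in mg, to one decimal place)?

Vitamin C per kcal: bell pepper 2.167, broccoli 1.71, kale 1.545, spinach 0.4444, sweet potato 0.2516.
Take 1 serving of bell pepper: uses 54 kcal, +117.0 mg vitamin C (running total 117.0 mg).
Take 3 servings of broccoli: uses 207 kcal, +354.0 mg vitamin C (running total 471.0 mg).
Take 2 servings of kale: uses 66 kcal, +102.0 mg vitamin C (running total 573.0 mg).
Take 1 serving of spinach: uses 45 kcal, +20.0 mg vitamin C (running total 593.0 mg).
Take 0.06452 servings of sweet potato: uses 10 kcal, +2.5 mg vitamin C (running total 595.5 mg).
Greedy by best ratio exhausts the calories allowance optimally: 595.5 mg.

595.5 mg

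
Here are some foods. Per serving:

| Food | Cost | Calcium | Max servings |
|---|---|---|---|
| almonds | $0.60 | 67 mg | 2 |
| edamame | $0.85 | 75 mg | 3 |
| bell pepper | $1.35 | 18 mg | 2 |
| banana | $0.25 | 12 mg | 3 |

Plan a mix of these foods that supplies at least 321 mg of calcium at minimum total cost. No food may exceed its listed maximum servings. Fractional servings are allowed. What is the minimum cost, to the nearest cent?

$3.32

Cost per mg of calcium: almonds $0.0090, edamame $0.0113, banana $0.0208, bell pepper $0.0750.
Take 2 servings of almonds: +134.0 mg calcium for $1.20 (total $1.20, still need 187.0 mg).
Take 2.493 servings of edamame: +187.0 mg calcium for $2.12 (total $3.32, still need 0.0 mg).
Filling from the cheapest source first is optimal under one linear minimum: $3.32.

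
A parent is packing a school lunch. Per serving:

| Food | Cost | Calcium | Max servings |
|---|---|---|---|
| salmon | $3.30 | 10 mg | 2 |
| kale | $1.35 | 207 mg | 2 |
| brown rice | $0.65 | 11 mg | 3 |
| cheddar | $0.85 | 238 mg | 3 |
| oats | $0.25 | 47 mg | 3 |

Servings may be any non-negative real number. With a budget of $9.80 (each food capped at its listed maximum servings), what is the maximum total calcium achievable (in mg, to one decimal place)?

1307.6 mg

Calcium per dollar: cheddar 280, oats 188, kale 153.3, brown rice 16.92, salmon 3.03.
Take 3 servings of cheddar: spends $2.55, +714.0 mg calcium (running total 714.0 mg).
Take 3 servings of oats: spends $0.75, +141.0 mg calcium (running total 855.0 mg).
Take 2 servings of kale: spends $2.70, +414.0 mg calcium (running total 1269.0 mg).
Take 3 servings of brown rice: spends $1.95, +33.0 mg calcium (running total 1302.0 mg).
Take 0.5606 servings of salmon: spends $1.85, +5.6 mg calcium (running total 1307.6 mg).
Filling greedily by calcium-per-dollar is optimal for one linear limit, giving 1307.6 mg.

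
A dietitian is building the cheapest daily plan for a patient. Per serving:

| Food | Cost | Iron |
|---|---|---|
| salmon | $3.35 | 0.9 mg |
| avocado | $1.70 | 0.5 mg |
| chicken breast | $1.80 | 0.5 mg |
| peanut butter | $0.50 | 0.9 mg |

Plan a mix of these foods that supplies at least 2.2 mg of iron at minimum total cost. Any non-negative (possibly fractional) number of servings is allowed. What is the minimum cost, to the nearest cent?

$1.22

Cost per mg of iron: peanut butter $0.5556, avocado $3.4000, chicken breast $3.6000, salmon $3.7222.
With no serving limits, use only peanut butter: 2.2 mg / 0.9 mg = 2.444 servings × $0.50 = $1.22.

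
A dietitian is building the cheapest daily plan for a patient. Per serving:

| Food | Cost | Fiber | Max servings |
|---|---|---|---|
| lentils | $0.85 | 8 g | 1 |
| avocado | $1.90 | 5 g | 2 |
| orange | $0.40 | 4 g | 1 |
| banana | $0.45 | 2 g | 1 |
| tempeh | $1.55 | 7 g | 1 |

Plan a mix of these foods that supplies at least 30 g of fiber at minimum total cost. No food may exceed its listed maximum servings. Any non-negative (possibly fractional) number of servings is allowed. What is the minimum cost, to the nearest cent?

$6.67

Cost per g of fiber: orange $0.1000, lentils $0.1062, tempeh $0.2214, banana $0.2250, avocado $0.3800.
Take 1 serving of orange: +4.0 g fiber for $0.40 (total $0.40, still need 26.0 g).
Take 1 serving of lentils: +8.0 g fiber for $0.85 (total $1.25, still need 18.0 g).
Take 1 serving of tempeh: +7.0 g fiber for $1.55 (total $2.80, still need 11.0 g).
Take 1 serving of banana: +2.0 g fiber for $0.45 (total $3.25, still need 9.0 g).
Take 1.8 servings of avocado: +9.0 g fiber for $3.42 (total $6.67, still need 0.0 g).
Greedy by cheapest-per-g is optimal for a single linear constraint, so the minimum cost is $6.67.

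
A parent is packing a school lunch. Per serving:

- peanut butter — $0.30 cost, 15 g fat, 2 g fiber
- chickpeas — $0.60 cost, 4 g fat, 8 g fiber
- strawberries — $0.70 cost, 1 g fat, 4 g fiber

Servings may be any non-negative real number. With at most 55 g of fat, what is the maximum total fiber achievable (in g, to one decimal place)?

220.0 g

Fiber per g fat: strawberries 4, chickpeas 2, peanut butter 0.1333.
With no serving limits, spend the whole fat allowance on strawberries: 55 g / 1 g × 4 g = 220.0 g.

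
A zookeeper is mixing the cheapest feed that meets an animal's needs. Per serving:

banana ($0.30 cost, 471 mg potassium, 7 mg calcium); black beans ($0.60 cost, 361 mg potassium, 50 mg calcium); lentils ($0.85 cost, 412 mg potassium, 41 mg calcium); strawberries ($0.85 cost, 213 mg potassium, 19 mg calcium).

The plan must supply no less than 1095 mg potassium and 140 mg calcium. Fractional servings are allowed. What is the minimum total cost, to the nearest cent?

Check every corner: each single food scaled to meet both minima, and each pair solved so both constraints bind.
banana only: max(1095/471, 140/7) = 20 servings → $6.00.
black beans only: max(1095/361, 140/50) = 3.033 servings → $1.82.
lentils only: max(1095/412, 140/41) = 3.415 servings → $2.90.
strawberries only: max(1095/213, 140/19) = 7.368 servings → $6.26.
banana + black beans with both tight: 0.2003 servings and 2.772 servings → $1.72.
banana + lentils: intersection lies outside the first quadrant.
banana + strawberries: intersection lies outside the first quadrant.
black beans + lentils with both tight: 2.205 servings and 0.726 servings → $1.94.
black beans + strawberries with both tight: 2.378 servings and 1.111 servings → $2.37.
lentils + strawberries with both targets exact would need a negative amount; discard.
So the least-cost plan costs $1.72.

$1.72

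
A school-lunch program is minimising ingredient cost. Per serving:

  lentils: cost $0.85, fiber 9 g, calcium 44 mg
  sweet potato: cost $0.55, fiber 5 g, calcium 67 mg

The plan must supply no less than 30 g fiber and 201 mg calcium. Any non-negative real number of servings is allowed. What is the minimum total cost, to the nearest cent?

The cheapest plan sits at a corner of the feasible region — with two constraints it uses at most two foods.
lentils only: max(30/9, 201/44) = 4.568 servings → $3.88.
sweet potato only: max(30/5, 201/67) = 6 servings → $3.30.
lentils + sweet potato with both tight: 2.624 servings and 1.277 servings → $2.93.
So the least-cost plan costs $2.93.

$2.93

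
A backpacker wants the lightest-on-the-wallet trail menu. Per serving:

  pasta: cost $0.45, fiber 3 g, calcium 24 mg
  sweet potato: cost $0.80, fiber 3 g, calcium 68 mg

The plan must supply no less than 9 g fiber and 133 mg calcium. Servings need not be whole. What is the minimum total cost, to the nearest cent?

$1.84

With two linear requirements the optimum uses one or two foods; enumerate the corners.
pasta only: max(9/3, 133/24) = 5.542 servings → $2.49.
sweet potato only: max(9/3, 133/68) = 3 servings → $2.40.
pasta + sweet potato with both tight: 1.614 servings and 1.386 servings → $1.84.
The minimum over all feasible corners is $1.84.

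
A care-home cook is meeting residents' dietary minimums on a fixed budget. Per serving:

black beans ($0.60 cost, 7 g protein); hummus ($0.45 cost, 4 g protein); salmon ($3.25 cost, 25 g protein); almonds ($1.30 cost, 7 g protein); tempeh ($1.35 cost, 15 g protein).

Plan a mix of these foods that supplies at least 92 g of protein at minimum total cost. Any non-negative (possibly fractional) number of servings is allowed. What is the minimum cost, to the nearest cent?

Cost per g of protein: black beans $0.0857, tempeh $0.0900, hummus $0.1125, salmon $0.1300, almonds $0.1857.
With no serving limits, use only black beans: 92 g / 7 g = 13.14 servings × $0.60 = $7.89.

$7.89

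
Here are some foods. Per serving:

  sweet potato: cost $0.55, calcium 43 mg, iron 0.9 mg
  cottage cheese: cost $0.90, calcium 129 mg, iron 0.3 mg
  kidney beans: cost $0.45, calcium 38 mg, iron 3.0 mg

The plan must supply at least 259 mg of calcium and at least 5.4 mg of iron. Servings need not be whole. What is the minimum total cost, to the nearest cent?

An LP optimum is at a vertex; with two nutrient constraints at most two foods are used. Check each candidate.
sweet potato only: max(259/43, 5.4/0.9) = 6.023 servings → $3.31.
cottage cheese only: max(259/129, 5.4/0.3) = 18 servings → $16.20.
kidney beans only: max(259/38, 5.4/3.0) = 6.816 servings → $3.07.
sweet potato + cottage cheese with both tight: 5.997 servings and 0.008721 servings → $3.31.
sweet potato + kidney beans: intersection lies outside the first quadrant.
cottage cheese + kidney beans with both tight: 1.522 servings and 1.648 servings → $2.11.
Cheapest feasible corner: $2.11.

$2.11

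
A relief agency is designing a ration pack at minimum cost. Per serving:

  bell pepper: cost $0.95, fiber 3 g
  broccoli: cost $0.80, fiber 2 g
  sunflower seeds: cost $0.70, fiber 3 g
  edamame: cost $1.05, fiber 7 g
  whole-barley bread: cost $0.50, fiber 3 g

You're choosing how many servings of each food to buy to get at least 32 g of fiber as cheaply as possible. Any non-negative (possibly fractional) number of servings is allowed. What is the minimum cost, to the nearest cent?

$4.80

Cost per g of fiber: edamame $0.1500, whole-barley bread $0.1667, sunflower seeds $0.2333, bell pepper $0.3167, broccoli $0.4000.
With no serving limits, use only edamame: 32 g / 7 g = 4.571 servings × $1.05 = $4.80.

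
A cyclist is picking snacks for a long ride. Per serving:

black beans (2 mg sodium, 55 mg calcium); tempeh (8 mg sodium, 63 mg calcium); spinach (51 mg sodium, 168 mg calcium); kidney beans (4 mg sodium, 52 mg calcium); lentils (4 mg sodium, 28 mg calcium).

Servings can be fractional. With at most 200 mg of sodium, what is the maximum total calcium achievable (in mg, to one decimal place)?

Calcium per mg sodium: black beans 27.5, kidney beans 13, tempeh 7.875, lentils 7, spinach 3.294.
With no serving limits, spend the whole sodium allowance on black beans: 200 mg / 2 mg × 55 mg = 5500.0 mg.

5500.0 mg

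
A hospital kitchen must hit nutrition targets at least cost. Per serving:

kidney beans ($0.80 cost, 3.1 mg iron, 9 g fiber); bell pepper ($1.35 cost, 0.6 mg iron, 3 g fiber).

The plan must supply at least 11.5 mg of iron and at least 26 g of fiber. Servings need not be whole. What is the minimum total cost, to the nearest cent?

$2.97

Check every corner: each single food scaled to meet both minima, and each pair solved so both constraints bind.
kidney beans only: max(11.5/3.1, 26/9) = 3.71 servings → $2.97.
bell pepper only: max(11.5/0.6, 26/3) = 19.17 servings → $25.88.
kidney beans + bell pepper: intersection lies outside the first quadrant.
So the least-cost plan costs $2.97.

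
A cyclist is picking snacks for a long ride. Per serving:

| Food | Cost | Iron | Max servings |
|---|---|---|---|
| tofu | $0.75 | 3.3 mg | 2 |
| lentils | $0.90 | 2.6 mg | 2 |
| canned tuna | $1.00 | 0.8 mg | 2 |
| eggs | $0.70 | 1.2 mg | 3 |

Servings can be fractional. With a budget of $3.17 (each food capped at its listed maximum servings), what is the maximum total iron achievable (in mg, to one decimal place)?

11.4 mg

Iron per dollar: tofu 4.4, lentils 2.889, eggs 1.714, canned tuna 0.8.
Take 2 servings of tofu: spends $1.50, +6.6 mg iron (running total 6.6 mg).
Take 1.856 servings of lentils: spends $1.67, +4.8 mg iron (running total 11.4 mg).
Filling greedily by iron-per-dollar is optimal for one linear limit, giving 11.4 mg.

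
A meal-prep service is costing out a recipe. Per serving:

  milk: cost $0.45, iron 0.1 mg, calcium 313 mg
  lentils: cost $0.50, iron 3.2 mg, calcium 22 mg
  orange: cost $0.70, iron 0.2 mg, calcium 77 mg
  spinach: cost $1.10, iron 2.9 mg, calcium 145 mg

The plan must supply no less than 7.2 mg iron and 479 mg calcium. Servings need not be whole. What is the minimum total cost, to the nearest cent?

Compare the cost at each extreme point of the feasible region.
milk only: max(7.2/0.1, 479/313) = 72 servings → $32.40.
lentils only: max(7.2/3.2, 479/22) = 21.77 servings → $10.89.
orange only: max(7.2/0.2, 479/77) = 36 servings → $25.20.
spinach only: max(7.2/2.9, 479/145) = 3.303 servings → $3.63.
milk + lentils with both tight: 1.375 servings and 2.207 servings → $1.72.
milk + orange: the both-tight solution has a negative serving — not a feasible corner.
milk + spinach with both tight: 0.3864 servings and 2.469 servings → $2.89.
lentils + orange with both tight: 1.895 servings and 5.679 servings → $4.92.
lentils + spinach: intersection lies outside the first quadrant.
orange + spinach with both tight: 1.776 servings and 2.36 servings → $3.84.
Cheapest feasible corner: $1.72.

$1.72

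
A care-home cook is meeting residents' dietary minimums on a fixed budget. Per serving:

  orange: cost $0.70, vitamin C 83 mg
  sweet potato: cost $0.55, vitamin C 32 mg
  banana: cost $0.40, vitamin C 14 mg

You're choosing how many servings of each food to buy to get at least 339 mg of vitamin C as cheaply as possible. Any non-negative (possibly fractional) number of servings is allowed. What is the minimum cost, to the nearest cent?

Cost per mg of vitamin C: orange $0.0084, sweet potato $0.0172, banana $0.0286.
With no serving limits, use only orange: 339 mg / 83 mg = 4.084 servings × $0.70 = $2.86.

$2.86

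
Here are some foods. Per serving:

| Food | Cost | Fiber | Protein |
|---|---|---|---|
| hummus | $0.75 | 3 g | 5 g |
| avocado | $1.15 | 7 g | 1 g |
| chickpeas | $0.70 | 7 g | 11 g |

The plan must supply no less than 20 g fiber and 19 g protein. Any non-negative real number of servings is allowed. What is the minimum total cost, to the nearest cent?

For a min-cost LP with two ≥-constraints, a basic feasible solution has at most two positive variables.
hummus only: max(20/3, 19/5) = 6.667 servings → $5.00.
avocado only: max(20/7, 19/1) = 19 servings → $21.85.
chickpeas only: max(20/7, 19/11) = 2.857 servings → $2.00.
hummus + avocado with both tight: 3.531 servings and 1.344 servings → $4.19.
hummus + chickpeas: intersection lies outside the first quadrant.
avocado + chickpeas with both tight: 1.243 servings and 1.614 servings → $2.56.
The minimum over all feasible corners is $2.00.

$2.00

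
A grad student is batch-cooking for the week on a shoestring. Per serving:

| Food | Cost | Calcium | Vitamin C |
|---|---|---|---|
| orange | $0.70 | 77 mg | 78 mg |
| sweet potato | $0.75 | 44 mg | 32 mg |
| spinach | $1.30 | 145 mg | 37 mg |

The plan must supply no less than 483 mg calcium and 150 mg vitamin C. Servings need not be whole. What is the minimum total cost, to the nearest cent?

$4.33

An LP optimum is at a vertex; with two nutrient constraints at most two foods are used. Check each candidate.
orange only: max(483/77, 150/78) = 6.273 servings → $4.39.
sweet potato only: max(483/44, 150/32) = 10.98 servings → $8.23.
spinach only: max(483/145, 150/37) = 4.054 servings → $5.27.
orange + sweet potato: intersection lies outside the first quadrant.
orange + spinach with both tight: 0.4585 servings and 3.088 servings → $4.33.
sweet potato + spinach with both tight: 1.288 servings and 2.94 servings → $4.79.
So the least-cost plan costs $4.33.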